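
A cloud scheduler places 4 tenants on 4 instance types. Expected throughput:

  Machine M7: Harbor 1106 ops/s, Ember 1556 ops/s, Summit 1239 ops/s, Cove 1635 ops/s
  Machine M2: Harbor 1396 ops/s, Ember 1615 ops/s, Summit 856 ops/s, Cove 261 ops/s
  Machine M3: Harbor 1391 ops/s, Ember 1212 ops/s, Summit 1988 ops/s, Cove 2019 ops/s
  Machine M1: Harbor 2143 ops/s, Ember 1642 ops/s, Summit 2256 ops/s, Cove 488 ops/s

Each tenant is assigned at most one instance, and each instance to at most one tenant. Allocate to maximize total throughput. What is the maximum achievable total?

Maximum total: 7381 ops/s

This is the linear assignment problem.
Optimal: Harbor→Machine M1 (2143 ops/s), Ember→Machine M2 (1615 ops/s), Summit→Machine M3 (1988 ops/s), Cove→Machine M7 (1635 ops/s) — total 2143+1615+1988+1635 = 7381 ops/s.
Max-entry greedy (repeatedly take the single best remaining cell) gives 6996 ops/s, worse by 385.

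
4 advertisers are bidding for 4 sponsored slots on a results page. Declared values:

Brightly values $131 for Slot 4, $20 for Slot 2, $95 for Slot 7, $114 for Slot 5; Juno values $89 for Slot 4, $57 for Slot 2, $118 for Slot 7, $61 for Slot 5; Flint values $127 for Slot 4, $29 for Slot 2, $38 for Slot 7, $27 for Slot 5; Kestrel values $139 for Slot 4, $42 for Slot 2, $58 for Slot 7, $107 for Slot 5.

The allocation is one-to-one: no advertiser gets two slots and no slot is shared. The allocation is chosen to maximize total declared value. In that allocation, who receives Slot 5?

Treat this as an assignment problem: match each advertiser to one slot.
Optimal: Brightly→Slot 5 ($114), Juno→Slot 7 ($118), Flint→Slot 4 ($127), Kestrel→Slot 2 ($42) — total 114+118+127+42 = $401.
Column-greedy (each slot in turn goes to its best remaining advertiser) gives $318, worse by 83.
Next-best assignment: Brightly→Slot 5, Juno→Slot 7, Flint→Slot 2, Kestrel→Slot 4 = $400.
Swapping Kestrel↔Juno (Kestrel→Slot 7 $58, Juno→Slot 2 $57) loses 45.
Every other assignment is strictly worse.
Brightly's own top slot is Slot 4 ($131), but forcing Brightly→Slot 4 and reassigning the rest optimally gives only $385 — worse by 16.

Brightly receives Slot 5.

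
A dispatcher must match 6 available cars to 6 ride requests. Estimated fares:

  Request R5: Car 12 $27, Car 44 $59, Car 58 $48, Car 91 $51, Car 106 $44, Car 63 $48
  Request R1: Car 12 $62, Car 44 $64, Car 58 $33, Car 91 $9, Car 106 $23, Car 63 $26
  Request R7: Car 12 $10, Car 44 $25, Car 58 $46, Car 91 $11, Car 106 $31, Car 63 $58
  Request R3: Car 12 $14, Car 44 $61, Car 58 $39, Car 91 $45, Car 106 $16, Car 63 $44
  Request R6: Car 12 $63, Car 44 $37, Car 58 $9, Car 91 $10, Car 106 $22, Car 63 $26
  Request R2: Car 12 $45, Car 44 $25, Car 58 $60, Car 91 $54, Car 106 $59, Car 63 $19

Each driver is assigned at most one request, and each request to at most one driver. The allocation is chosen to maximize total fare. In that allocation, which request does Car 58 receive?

Car 58 receives Request R5.

Optimal: Car 12→Request R6 ($63), Car 44→Request R1 ($64), Car 58→Request R5 ($48), Car 91→Request R3 ($45), Car 106→Request R2 ($59), Car 63→Request R7 ($58) — total 63+64+48+45+59+58 = $337.
Car 58's own top request is Request R2 ($60), but forcing Car 58→Request R2 and reassigning the rest optimally gives only $334 — worse by 3.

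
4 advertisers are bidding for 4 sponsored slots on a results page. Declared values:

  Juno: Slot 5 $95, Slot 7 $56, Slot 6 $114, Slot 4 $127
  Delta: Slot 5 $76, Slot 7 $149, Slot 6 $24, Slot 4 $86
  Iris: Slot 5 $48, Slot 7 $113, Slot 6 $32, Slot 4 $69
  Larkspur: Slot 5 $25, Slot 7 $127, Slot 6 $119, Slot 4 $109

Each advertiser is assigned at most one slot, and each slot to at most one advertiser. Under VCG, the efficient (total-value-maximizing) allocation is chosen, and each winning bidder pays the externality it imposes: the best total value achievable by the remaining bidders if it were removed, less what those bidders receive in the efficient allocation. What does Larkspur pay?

Efficient allocation: Juno→Slot 4 ($127), Delta→Slot 7 ($149), Iris→Slot 5 ($48), Larkspur→Slot 6 ($119); total welfare W = $443.
Larkspur receives Slot 6 at value $119, so the others get W − 119 = $324.
Without Larkspur: best allocation of the remaining 3 bidders over all 4 slots is Juno→Slot 6 ($114), Delta→Slot 7 ($149), Iris→Slot 4 ($69), total $332.
VCG payment = (others' best without Larkspur) − (others' welfare with Larkspur) = 332 − 324 = $8.

Larkspur pays $8.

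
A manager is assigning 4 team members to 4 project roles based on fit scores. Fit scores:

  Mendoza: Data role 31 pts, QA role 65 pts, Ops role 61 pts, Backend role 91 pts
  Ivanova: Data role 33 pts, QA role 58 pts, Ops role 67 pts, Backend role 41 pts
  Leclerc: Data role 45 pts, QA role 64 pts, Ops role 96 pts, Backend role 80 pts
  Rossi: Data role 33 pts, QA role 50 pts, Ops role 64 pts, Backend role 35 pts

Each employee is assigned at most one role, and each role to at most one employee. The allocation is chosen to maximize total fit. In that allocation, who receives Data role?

Rossi receives Data role.

This is a one-to-one assignment (maximum-weight bipartite matching).
Optimal: Mendoza→Backend role (91 pts), Ivanova→QA role (58 pts), Leclerc→Ops role (96 pts), Rossi→Data role (33 pts) — total 91+58+96+33 = 278 pts.
Column-greedy (each role in turn goes to its best remaining employee) gives 212 pts, worse by 66.
Swapping Ivanova↔Rossi (Ivanova→Data role 33 pts, Rossi→QA role 50 pts) loses 8.
Rossi's own top role is Ops role (64 pts), but forcing Rossi→Ops role and reassigning the rest optimally gives only 258 pts — worse by 20.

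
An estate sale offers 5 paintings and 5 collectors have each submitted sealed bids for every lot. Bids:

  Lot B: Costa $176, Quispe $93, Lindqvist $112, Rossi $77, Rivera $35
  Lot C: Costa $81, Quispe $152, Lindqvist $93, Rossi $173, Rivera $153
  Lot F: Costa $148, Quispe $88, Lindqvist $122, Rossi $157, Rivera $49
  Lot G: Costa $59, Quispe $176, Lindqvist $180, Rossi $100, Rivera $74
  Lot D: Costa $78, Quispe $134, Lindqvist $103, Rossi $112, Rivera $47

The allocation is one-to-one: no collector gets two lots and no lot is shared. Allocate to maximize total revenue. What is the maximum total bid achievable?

Optimal: Costa→Lot B ($176), Quispe→Lot D ($134), Lindqvist→Lot G ($180), Rossi→Lot F ($157), Rivera→Lot C ($153) — total 176+134+180+157+153 = $800.
Max-entry greedy (repeatedly take the single best remaining cell) gives $712, worse by 88.
Next-best assignment: Costa→Lot B, Quispe→Lot G, Lindqvist→Lot D, Rossi→Lot F, Rivera→Lot C = $765.

Maximum total: $800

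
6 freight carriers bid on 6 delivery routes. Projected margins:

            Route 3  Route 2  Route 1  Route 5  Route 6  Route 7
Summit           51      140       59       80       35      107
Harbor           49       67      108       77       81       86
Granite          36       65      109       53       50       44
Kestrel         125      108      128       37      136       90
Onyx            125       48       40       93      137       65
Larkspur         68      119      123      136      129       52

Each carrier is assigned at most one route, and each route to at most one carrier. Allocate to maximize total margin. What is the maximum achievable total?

Optimal: Summit→Route 2 ($140k), Harbor→Route 7 ($86k), Granite→Route 1 ($109k), Kestrel→Route 3 ($125k), Onyx→Route 6 ($137k), Larkspur→Route 5 ($136k) — total 140+86+109+125+137+136 = $733k.
Max-entry greedy (repeatedly take the single best remaining cell) gives $663k, worse by 70.
No other one-to-one assignment exceeds $733k.

Maximum total: $733k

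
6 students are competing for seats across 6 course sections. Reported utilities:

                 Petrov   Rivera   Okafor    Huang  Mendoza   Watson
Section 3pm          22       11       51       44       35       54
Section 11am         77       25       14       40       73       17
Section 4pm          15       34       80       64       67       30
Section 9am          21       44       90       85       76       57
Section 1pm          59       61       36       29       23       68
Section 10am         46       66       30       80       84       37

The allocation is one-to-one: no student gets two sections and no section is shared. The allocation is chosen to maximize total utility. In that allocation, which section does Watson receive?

Watson receives Section 3pm.

This is a one-to-one assignment (maximum-weight bipartite matching).
Optimal: Petrov→Section 11am (77 points), Rivera→Section 1pm (61 points), Okafor→Section 4pm (80 points), Huang→Section 9am (85 points), Mendoza→Section 10am (84 points), Watson→Section 3pm (54 points) — total 77+61+80+85+84+54 = 441 points.
Max-entry greedy (repeatedly take the single best remaining cell) gives 394 points, worse by 47.
Watson's own top section is Section 1pm (68 points), but forcing Watson→Section 1pm and reassigning the rest optimally gives only 414 points — worse by 27.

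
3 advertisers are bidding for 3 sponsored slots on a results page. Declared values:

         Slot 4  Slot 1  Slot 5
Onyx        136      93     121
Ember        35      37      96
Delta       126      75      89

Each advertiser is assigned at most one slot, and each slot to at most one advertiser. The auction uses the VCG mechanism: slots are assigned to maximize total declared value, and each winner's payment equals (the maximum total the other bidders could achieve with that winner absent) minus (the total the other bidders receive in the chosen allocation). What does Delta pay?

Efficient allocation: Onyx→Slot 1 ($93), Ember→Slot 5 ($96), Delta→Slot 4 ($126); total welfare W = $315.
Delta receives Slot 4 at value $126, so the others get W − 126 = $189.
Without Delta: best allocation of the remaining 2 bidders over all 3 slots is Onyx→Slot 4 ($136), Ember→Slot 5 ($96), total $232.
VCG payment = (others' best without Delta) − (others' welfare with Delta) = 232 − 189 = $43.

Delta pays $43.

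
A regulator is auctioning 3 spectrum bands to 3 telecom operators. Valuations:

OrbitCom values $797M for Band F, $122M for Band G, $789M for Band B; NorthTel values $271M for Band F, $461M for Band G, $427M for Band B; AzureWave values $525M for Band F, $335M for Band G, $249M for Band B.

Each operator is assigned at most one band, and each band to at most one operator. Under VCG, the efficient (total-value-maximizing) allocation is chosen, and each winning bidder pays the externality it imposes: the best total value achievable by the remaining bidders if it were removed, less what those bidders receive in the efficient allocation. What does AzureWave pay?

Efficient allocation: OrbitCom→Band B ($789M), NorthTel→Band G ($461M), AzureWave→Band F ($525M); total welfare W = $1775M.
AzureWave receives Band F at value $525M, so the others get W − 525 = $1250M.
Without AzureWave: best allocation of the remaining 2 bidders over all 3 bands is OrbitCom→Band F ($797M), NorthTel→Band G ($461M), total $1258M.
VCG payment = (others' best without AzureWave) − (others' welfare with AzureWave) = 1258 − 1250 = $8M.

AzureWave pays $8M.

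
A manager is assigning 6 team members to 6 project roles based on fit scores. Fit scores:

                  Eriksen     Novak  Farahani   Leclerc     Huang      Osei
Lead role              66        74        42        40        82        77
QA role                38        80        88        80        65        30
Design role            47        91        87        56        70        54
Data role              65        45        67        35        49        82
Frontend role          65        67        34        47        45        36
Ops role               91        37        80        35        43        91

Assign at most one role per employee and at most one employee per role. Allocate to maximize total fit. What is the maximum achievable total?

Max total: 489 pts

Optimal: Eriksen→Ops role (91 pts), Novak→Frontend role (67 pts), Farahani→Design role (87 pts), Leclerc→QA role (80 pts), Huang→Lead role (82 pts), Osei→Data role (82 pts) — total 91+67+87+80+82+82 = 489 pts.
Column-greedy (each role in turn goes to its best remaining employee) gives 443 pts, worse by 46.
Next-best assignment: Eriksen→Ops role, Novak→Design role, Farahani→QA role, Leclerc→Frontend role, Huang→Lead role, Osei→Data role = 481 pts.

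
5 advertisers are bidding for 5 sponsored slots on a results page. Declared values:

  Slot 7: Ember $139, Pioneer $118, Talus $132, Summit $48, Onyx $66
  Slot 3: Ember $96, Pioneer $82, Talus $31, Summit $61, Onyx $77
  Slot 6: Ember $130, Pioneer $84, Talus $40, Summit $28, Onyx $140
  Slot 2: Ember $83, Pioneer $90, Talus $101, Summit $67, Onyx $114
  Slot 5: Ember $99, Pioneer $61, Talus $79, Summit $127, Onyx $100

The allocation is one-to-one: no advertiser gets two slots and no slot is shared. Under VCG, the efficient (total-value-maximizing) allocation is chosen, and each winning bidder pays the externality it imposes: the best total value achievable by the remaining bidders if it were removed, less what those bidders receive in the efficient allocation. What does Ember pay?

Efficient allocation: Ember→Slot 7 ($139), Pioneer→Slot 3 ($82), Talus→Slot 2 ($101), Summit→Slot 5 ($127), Onyx→Slot 6 ($140); total welfare W = $589.
Ember receives Slot 7 at value $139, so the others get W − 139 = $450.
Without Ember: best allocation of the remaining 4 bidders over all 5 slots is Pioneer→Slot 2 ($90), Talus→Slot 7 ($132), Summit→Slot 5 ($127), Onyx→Slot 6 ($140), total $489.
VCG payment = (others' best without Ember) − (others' welfare with Ember) = 489 − 450 = $39.

Ember pays $39.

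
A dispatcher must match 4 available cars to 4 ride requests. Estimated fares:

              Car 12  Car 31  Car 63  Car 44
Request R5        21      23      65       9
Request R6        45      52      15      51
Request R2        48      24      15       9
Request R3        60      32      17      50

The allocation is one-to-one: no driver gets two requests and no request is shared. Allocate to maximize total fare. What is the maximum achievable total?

Optimal: Car 12→Request R2 ($48), Car 31→Request R6 ($52), Car 63→Request R5 ($65), Car 44→Request R3 ($50) — total 48+52+65+50 = $215.
Row-greedy (each driver in turn takes its best remaining request) gives $186, worse by 29.
Next-best assignment: Car 12→Request R3, Car 31→Request R2, Car 63→Request R5, Car 44→Request R6 = $200.

Maximum total: $215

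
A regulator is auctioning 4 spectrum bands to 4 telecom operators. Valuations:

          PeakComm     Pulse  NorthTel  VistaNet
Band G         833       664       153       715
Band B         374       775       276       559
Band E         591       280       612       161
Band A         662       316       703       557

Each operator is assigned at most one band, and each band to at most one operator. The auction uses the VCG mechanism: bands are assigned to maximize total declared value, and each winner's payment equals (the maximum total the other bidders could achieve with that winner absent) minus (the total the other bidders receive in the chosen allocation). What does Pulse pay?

Efficient allocation: PeakComm→Band E ($591M), Pulse→Band B ($775M), NorthTel→Band A ($703M), VistaNet→Band G ($715M); total welfare W = $2784M.
Pulse receives Band B at value $775M, so the others get W − 775 = $2009M.
Without Pulse: best allocation of the remaining 3 bidders over all 4 bands is PeakComm→Band G ($833M), NorthTel→Band A ($703M), VistaNet→Band B ($559M), total $2095M.
VCG payment = (others' best without Pulse) − (others' welfare with Pulse) = 2095 − 2009 = $86M.

Pulse pays $86M.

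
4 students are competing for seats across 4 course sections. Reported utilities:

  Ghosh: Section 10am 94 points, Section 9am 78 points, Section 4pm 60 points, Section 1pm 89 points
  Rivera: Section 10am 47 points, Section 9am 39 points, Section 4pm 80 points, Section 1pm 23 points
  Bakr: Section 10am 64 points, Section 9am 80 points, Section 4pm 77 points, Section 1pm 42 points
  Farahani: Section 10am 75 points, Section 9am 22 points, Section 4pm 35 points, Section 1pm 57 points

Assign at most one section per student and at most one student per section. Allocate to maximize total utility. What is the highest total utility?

Optimal: Ghosh→Section 1pm (89 points), Rivera→Section 4pm (80 points), Bakr→Section 9am (80 points), Farahani→Section 10am (75 points) — total 89+80+80+75 = 324 points.
Column-greedy (each section in turn goes to its best remaining student) gives 311 points, worse by 13.
Next-best assignment: Ghosh→Section 10am, Rivera→Section 4pm, Bakr→Section 9am, Farahani→Section 1pm = 311 points.

Maximum total: 324 points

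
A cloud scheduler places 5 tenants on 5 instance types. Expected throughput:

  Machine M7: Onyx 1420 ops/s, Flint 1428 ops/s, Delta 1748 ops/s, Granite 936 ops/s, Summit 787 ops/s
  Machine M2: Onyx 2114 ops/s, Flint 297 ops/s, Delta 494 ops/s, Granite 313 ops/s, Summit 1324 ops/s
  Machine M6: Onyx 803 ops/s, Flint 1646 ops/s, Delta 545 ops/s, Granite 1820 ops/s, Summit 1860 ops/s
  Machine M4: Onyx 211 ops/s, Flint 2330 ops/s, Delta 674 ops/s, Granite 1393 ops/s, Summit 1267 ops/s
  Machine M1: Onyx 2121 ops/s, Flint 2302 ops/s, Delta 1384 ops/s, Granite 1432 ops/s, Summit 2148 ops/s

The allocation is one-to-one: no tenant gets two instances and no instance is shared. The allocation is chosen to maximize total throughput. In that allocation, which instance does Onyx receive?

Onyx receives Machine M2.

This is the linear assignment problem.
Optimal: Onyx→Machine M2 (2114 ops/s), Flint→Machine M4 (2330 ops/s), Delta→Machine M7 (1748 ops/s), Granite→Machine M6 (1820 ops/s), Summit→Machine M1 (2148 ops/s) — total 2114+2330+1748+1820+2148 = 10160 ops/s.
Next-best assignment: Onyx→Machine M2, Flint→Machine M4, Delta→Machine M7, Granite→Machine M1, Summit→Machine M6 = 9484 ops/s.
Swapping Onyx↔Delta (Onyx→Machine M7 1420 ops/s, Delta→Machine M2 494 ops/s) loses 1948.
Onyx's own top instance is Machine M1 (2121 ops/s), but forcing Onyx→Machine M1 and reassigning the rest optimally gives only 9343 ops/s — worse by 817.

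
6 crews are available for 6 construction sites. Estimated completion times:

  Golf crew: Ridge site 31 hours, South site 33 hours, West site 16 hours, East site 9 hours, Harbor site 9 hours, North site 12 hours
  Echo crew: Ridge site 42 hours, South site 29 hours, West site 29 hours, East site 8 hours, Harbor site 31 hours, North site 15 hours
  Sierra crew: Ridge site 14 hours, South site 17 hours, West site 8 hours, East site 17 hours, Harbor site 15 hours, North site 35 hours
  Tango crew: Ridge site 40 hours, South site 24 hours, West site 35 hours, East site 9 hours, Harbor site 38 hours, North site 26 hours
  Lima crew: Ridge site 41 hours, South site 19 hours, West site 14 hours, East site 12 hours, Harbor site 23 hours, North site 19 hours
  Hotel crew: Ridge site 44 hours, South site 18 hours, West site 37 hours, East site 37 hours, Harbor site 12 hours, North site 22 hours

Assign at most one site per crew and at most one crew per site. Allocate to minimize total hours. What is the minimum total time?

Minimum total: 79 hours

Optimal: Golf crew→Harbor site (9 hours), Echo crew→North site (15 hours), Sierra crew→Ridge site (14 hours), Tango crew→East site (9 hours), Lima crew→West site (14 hours), Hotel crew→South site (18 hours) — total 9+15+14+9+14+18 = 79 hours.
Min-entry greedy (repeatedly take the single cheapest remaining cell) gives 102 hours, worse by 23.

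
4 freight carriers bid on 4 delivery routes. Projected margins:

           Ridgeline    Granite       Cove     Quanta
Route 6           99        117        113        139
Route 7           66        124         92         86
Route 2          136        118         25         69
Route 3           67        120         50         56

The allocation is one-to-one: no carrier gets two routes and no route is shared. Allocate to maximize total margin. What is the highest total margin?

Maximum total: $487k

Optimal: Ridgeline→Route 2 ($136k), Granite→Route 3 ($120k), Cove→Route 7 ($92k), Quanta→Route 6 ($139k) — total 136+120+92+139 = $487k.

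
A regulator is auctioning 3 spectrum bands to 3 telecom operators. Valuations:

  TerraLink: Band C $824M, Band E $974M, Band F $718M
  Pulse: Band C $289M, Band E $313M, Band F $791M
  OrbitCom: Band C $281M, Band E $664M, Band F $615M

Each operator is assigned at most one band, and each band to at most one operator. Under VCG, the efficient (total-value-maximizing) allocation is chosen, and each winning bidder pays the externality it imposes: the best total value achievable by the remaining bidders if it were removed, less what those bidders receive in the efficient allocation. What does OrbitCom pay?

OrbitCom pays $150M.

Efficient allocation: TerraLink→Band C ($824M), Pulse→Band F ($791M), OrbitCom→Band E ($664M); total welfare W = $2279M.
OrbitCom receives Band E at value $664M, so the others get W − 664 = $1615M.
Without OrbitCom: best allocation of the remaining 2 bidders over all 3 bands is TerraLink→Band E ($974M), Pulse→Band F ($791M), total $1765M.
VCG payment = (others' best without OrbitCom) − (others' welfare with OrbitCom) = 1765 − 1615 = $150M.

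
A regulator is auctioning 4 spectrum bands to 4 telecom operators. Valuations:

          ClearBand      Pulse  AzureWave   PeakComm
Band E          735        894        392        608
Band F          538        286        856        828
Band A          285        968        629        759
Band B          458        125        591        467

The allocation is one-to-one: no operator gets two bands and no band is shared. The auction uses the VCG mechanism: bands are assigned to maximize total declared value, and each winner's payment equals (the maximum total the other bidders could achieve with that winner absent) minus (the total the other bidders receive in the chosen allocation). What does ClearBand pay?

Efficient allocation: ClearBand→Band E ($735M), Pulse→Band A ($968M), AzureWave→Band B ($591M), PeakComm→Band F ($828M); total welfare W = $3122M.
ClearBand receives Band E at value $735M, so the others get W − 735 = $2387M.
Without ClearBand: best allocation of the remaining 3 bidders over all 4 bands is Pulse→Band E ($894M), AzureWave→Band F ($856M), PeakComm→Band A ($759M), total $2509M.
VCG payment = (others' best without ClearBand) − (others' welfare with ClearBand) = 2509 − 2387 = $122M.

ClearBand pays $122M.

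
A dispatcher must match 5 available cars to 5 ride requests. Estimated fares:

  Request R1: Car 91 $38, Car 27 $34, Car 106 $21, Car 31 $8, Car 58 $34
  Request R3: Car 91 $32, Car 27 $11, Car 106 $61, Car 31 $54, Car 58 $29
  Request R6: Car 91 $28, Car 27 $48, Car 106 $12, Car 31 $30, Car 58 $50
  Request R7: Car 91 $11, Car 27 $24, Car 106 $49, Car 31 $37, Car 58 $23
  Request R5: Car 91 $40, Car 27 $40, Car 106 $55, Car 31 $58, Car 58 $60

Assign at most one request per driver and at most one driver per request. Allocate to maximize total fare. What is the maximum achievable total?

Maximum total: $249

Optimal: Car 91→Request R1 ($38), Car 27→Request R6 ($48), Car 106→Request R7 ($49), Car 31→Request R3 ($54), Car 58→Request R5 ($60) — total 38+48+49+54+60 = $249.
Column-greedy (each request in turn goes to its best remaining driver) gives $226, worse by 23.
Swapping Car 31↔Car 27 (Car 31→Request R6 $30, Car 27→Request R3 $11) loses 61.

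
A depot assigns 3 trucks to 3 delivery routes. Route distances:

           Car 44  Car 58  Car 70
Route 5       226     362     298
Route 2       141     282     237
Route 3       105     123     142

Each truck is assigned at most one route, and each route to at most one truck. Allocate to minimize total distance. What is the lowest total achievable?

This is the linear assignment problem.
Optimal: Car 44→Route 2 (141 km), Car 58→Route 3 (123 km), Car 70→Route 5 (298 km) — total 141+123+298 = 562 km.
Next-best assignment: Car 44→Route 5, Car 58→Route 3, Car 70→Route 2 = 586 km.
Swapping Car 58↔Car 70 (Car 58→Route 5 362 km, Car 70→Route 3 142 km) adds 83.

Min total: 562 km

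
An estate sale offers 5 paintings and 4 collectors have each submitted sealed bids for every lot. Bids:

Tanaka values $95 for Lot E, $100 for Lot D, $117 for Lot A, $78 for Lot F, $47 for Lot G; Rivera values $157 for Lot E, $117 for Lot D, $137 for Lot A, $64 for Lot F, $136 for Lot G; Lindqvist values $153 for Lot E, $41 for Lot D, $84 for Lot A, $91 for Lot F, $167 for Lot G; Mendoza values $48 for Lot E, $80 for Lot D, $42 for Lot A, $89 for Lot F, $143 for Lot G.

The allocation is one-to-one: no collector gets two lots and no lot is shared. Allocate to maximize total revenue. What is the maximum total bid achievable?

This is the linear assignment problem.
Optimal: Tanaka→Lot D ($100), Rivera→Lot A ($137), Lindqvist→Lot E ($153), Mendoza→Lot G ($143) — total 100+137+153+143 = $533.
Row-greedy (each collector in turn takes its best remaining lot) gives $530, worse by 3.
Next-best assignment: Tanaka→Lot A, Rivera→Lot E, Lindqvist→Lot G, Mendoza→Lot F = $530.
Swapping Rivera↔Lindqvist (Rivera→Lot E $157, Lindqvist→Lot A $84) loses 49.

Maximum total: $533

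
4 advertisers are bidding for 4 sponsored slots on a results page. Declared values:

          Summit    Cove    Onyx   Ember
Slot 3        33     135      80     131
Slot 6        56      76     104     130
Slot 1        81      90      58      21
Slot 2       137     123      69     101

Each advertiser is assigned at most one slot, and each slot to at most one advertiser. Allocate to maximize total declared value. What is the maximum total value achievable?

Max total: $462

Optimal: Summit→Slot 2 ($137), Cove→Slot 1 ($90), Onyx→Slot 6 ($104), Ember→Slot 3 ($131) — total 137+90+104+131 = $462.
Max-entry greedy (repeatedly take the single best remaining cell) gives $460, worse by 2.
Swapping Summit↔Onyx (Summit→Slot 6 $56, Onyx→Slot 2 $69) loses 116.
Checked against all permutations: $462 is optimal.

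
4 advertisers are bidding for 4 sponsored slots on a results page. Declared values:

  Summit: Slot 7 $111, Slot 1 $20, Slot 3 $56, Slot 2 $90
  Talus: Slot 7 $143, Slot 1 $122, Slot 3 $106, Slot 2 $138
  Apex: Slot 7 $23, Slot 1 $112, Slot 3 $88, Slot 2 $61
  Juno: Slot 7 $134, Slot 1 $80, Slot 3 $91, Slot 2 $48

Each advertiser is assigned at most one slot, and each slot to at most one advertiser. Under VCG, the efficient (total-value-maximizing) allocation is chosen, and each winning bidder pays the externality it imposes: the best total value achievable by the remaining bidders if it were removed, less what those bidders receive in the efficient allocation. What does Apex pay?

Efficient allocation: Summit→Slot 7 ($111), Talus→Slot 2 ($138), Apex→Slot 1 ($112), Juno→Slot 3 ($91); total welfare W = $452.
Apex receives Slot 1 at value $112, so the others get W − 112 = $340.
Without Apex: best allocation of the remaining 3 bidders over all 4 slots is Summit→Slot 2 ($90), Talus→Slot 1 ($122), Juno→Slot 7 ($134), total $346.
VCG payment = (others' best without Apex) − (others' welfare with Apex) = 346 − 340 = $6.

Apex pays $6.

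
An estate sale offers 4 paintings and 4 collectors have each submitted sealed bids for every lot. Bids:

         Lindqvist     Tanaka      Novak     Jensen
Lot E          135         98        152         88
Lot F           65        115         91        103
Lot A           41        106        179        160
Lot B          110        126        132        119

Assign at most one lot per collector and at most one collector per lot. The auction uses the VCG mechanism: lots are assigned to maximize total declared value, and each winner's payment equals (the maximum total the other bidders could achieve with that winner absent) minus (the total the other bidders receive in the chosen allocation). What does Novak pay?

Novak pays $52.

Efficient allocation: Lindqvist→Lot E ($135), Tanaka→Lot F ($115), Novak→Lot A ($179), Jensen→Lot B ($119); total welfare W = $548.
Novak receives Lot A at value $179, so the others get W − 179 = $369.
Without Novak: best allocation of the remaining 3 bidders over all 4 lots is Lindqvist→Lot E ($135), Tanaka→Lot B ($126), Jensen→Lot A ($160), total $421.
VCG payment = (others' best without Novak) − (others' welfare with Novak) = 421 − 369 = $52.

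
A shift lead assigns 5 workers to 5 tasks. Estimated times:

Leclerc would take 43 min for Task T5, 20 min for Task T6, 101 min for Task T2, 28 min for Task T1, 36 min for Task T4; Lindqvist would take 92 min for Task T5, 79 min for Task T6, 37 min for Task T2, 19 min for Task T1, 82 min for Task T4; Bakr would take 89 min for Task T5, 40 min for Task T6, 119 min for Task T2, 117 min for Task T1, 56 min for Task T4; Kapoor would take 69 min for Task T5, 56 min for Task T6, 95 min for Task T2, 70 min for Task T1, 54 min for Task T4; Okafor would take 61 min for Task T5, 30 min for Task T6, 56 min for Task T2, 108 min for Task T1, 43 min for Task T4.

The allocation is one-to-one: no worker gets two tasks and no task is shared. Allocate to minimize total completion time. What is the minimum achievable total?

Min total: 212 min

This is a one-to-one assignment (minimum-cost bipartite matching).
Optimal: Leclerc→Task T5 (43 min), Lindqvist→Task T1 (19 min), Bakr→Task T6 (40 min), Kapoor→Task T4 (54 min), Okafor→Task T2 (56 min) — total 43+19+40+54+56 = 212 min.
Min-entry greedy (repeatedly take the single cheapest remaining cell) gives 270 min, worse by 58.
Swapping Leclerc↔Bakr (Leclerc→Task T6 20 min, Bakr→Task T5 89 min) adds 26.
No other one-to-one assignment undercuts 212 min.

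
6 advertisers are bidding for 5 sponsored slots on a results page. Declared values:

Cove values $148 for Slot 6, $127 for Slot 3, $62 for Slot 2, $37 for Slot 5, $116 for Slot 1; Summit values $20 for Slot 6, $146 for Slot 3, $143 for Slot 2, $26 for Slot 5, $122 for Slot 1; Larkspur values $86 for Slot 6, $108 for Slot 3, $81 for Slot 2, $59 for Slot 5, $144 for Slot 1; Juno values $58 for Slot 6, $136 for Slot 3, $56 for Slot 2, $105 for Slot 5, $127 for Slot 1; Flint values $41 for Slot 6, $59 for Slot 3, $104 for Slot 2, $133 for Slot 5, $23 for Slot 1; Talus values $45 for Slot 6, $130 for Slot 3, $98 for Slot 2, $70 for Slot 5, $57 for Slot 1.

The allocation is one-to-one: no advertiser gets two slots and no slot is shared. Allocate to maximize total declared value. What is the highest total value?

Optimal: Cove→Slot 6 ($148), Juno→Slot 3 ($136), Summit→Slot 2 ($143), Flint→Slot 5 ($133), Larkspur→Slot 1 ($144) — total 148+136+143+133+144 = $704.
Row-greedy (each advertiser in turn takes its best remaining slot) gives $647, worse by 57.
Next-best assignment: Cove→Slot 6, Talus→Slot 3, Summit→Slot 2, Flint→Slot 5, Larkspur→Slot 1 = $698.
No other one-to-one assignment exceeds $704.

Max total: $704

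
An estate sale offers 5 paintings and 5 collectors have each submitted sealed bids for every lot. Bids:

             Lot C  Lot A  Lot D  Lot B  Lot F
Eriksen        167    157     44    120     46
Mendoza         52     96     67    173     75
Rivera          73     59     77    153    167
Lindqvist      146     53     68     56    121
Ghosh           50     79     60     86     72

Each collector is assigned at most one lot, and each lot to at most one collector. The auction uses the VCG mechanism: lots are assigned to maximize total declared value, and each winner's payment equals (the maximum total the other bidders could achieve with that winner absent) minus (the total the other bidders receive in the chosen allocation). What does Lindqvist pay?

Efficient allocation: Eriksen→Lot A ($157), Mendoza→Lot B ($173), Rivera→Lot F ($167), Lindqvist→Lot C ($146), Ghosh→Lot D ($60); total welfare W = $703.
Lindqvist receives Lot C at value $146, so the others get W − 146 = $557.
Without Lindqvist: best allocation of the remaining 4 bidders over all 5 lots is Eriksen→Lot C ($167), Mendoza→Lot B ($173), Rivera→Lot F ($167), Ghosh→Lot A ($79), total $586.
VCG payment = (others' best without Lindqvist) − (others' welfare with Lindqvist) = 586 − 557 = $29.

Lindqvist pays $29.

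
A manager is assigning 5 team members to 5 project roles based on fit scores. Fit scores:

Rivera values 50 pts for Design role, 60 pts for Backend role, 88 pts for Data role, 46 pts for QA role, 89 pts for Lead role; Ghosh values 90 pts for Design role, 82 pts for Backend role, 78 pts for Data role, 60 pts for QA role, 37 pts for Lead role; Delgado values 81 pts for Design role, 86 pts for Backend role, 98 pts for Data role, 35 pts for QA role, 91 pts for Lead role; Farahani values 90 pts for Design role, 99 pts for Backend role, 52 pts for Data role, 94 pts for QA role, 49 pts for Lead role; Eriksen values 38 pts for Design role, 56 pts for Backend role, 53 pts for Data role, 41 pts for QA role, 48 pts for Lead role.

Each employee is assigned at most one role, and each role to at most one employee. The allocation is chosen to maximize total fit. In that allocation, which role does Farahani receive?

Optimal: Rivera→Lead role (89 pts), Ghosh→Design role (90 pts), Delgado→Data role (98 pts), Farahani→QA role (94 pts), Eriksen→Backend role (56 pts) — total 89+90+98+94+56 = 427 pts.
Column-greedy (each role in turn goes to its best remaining employee) gives 381 pts, worse by 46.
Swapping Rivera↔Farahani (Rivera→QA role 46 pts, Farahani→Lead role 49 pts) loses 88.
Farahani's own top role is Backend role (99 pts), but forcing Farahani→Backend role and reassigning the rest optimally gives only 417 pts — worse by 10.

Farahani receives QA role.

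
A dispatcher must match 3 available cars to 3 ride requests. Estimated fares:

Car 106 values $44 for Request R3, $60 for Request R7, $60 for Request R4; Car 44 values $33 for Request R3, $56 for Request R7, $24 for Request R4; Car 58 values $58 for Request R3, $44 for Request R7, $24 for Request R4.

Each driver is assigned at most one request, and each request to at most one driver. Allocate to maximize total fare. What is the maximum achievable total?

Maximum total: $174

Optimal: Car 106→Request R4 ($60), Car 44→Request R7 ($56), Car 58→Request R3 ($58) — total 60+56+58 = $174.
Row-greedy (each driver in turn takes its best remaining request) gives $117, worse by 57.
Checked against all permutations: $174 is optimal.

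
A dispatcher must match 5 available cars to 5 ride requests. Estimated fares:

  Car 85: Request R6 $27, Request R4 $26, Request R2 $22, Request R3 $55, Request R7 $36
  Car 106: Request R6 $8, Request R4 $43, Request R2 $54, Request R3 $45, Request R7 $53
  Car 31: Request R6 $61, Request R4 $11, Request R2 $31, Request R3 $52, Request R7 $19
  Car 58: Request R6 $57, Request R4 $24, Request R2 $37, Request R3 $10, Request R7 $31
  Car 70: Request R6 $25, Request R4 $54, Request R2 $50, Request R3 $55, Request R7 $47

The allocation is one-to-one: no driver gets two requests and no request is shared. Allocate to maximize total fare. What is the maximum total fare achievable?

Optimal: Car 85→Request R3 ($55), Car 106→Request R7 ($53), Car 31→Request R6 ($61), Car 58→Request R2 ($37), Car 70→Request R4 ($54) — total 55+53+61+37+54 = $260.
Max-entry greedy (repeatedly take the single best remaining cell) gives $255, worse by 5.
Next-best assignment: Car 85→Request R3, Car 106→Request R2, Car 31→Request R6, Car 58→Request R7, Car 70→Request R4 = $255.

Maximum total: $260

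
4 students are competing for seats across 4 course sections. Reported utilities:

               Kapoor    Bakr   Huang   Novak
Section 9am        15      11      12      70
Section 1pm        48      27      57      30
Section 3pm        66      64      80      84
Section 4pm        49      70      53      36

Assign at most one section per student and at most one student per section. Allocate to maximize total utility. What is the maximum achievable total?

Maximum total: 268 points

Optimal: Kapoor→Section 1pm (48 points), Bakr→Section 4pm (70 points), Huang→Section 3pm (80 points), Novak→Section 9am (70 points) — total 48+70+80+70 = 268 points.
Column-greedy (each section in turn goes to its best remaining student) gives 263 points, worse by 5.
No other one-to-one assignment exceeds 268 points.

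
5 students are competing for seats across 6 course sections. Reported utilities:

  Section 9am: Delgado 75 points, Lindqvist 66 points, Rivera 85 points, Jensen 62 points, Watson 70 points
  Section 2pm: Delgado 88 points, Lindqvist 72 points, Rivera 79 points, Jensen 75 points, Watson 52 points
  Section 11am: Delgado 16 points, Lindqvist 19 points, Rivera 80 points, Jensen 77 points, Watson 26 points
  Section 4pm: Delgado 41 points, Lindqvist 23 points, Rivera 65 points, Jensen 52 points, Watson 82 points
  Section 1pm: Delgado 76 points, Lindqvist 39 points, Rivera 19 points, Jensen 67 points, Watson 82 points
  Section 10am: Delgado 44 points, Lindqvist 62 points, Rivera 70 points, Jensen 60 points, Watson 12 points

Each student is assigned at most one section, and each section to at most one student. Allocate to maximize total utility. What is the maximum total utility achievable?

Optimal: Delgado→Section 2pm (88 points), Lindqvist→Section 10am (62 points), Rivera→Section 9am (85 points), Jensen→Section 11am (77 points), Watson→Section 4pm (82 points) — total 88+62+85+77+82 = 394 points.
Column-greedy (each section in turn goes to its best remaining student) gives 371 points, worse by 23.

Max total: 394 points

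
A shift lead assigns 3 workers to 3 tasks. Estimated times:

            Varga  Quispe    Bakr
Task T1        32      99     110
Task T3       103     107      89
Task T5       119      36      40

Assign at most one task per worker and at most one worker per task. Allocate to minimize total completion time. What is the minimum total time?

Min total: 157 min

Optimal: Varga→Task T1 (32 min), Quispe→Task T5 (36 min), Bakr→Task T3 (89 min) — total 32+36+89 = 157 min.
Next-best assignment: Varga→Task T1, Quispe→Task T3, Bakr→Task T5 = 179 min.
No other one-to-one assignment undercuts 157 min.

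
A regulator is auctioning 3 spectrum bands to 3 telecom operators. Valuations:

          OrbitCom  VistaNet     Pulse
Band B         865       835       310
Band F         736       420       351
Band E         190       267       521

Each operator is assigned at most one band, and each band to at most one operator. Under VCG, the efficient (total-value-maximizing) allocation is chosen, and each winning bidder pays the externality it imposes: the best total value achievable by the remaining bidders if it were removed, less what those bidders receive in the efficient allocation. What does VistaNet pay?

VistaNet pays $129M.

Efficient allocation: OrbitCom→Band F ($736M), VistaNet→Band B ($835M), Pulse→Band E ($521M); total welfare W = $2092M.
VistaNet receives Band B at value $835M, so the others get W − 835 = $1257M.
Without VistaNet: best allocation of the remaining 2 bidders over all 3 bands is OrbitCom→Band B ($865M), Pulse→Band E ($521M), total $1386M.
VCG payment = (others' best without VistaNet) − (others' welfare with VistaNet) = 1386 − 1257 = $129M.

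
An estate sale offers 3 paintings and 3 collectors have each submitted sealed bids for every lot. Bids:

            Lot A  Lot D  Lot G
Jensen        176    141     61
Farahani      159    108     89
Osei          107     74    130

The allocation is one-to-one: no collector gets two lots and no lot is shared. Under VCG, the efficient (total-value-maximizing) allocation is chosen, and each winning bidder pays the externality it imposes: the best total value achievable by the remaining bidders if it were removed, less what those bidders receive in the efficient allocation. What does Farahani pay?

Farahani pays $35.

Efficient allocation: Jensen→Lot D ($141), Farahani→Lot A ($159), Osei→Lot G ($130); total welfare W = $430.
Farahani receives Lot A at value $159, so the others get W − 159 = $271.
Without Farahani: best allocation of the remaining 2 bidders over all 3 lots is Jensen→Lot A ($176), Osei→Lot G ($130), total $306.
VCG payment = (others' best without Farahani) − (others' welfare with Farahani) = 306 − 271 = $35.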